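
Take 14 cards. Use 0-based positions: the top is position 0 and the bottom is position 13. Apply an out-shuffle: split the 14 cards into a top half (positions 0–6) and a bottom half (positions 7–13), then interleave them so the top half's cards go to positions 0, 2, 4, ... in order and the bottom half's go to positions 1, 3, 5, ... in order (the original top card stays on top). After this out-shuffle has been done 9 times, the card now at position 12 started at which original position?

Work backwards from position 12, undoing one out-shuffle at a time:
12 ← 6 ← 3 ← 8 ← 4 ← 2 ← 1 ← 7 ← 10 ← 5
So the card now at position 12 started at position 5.

5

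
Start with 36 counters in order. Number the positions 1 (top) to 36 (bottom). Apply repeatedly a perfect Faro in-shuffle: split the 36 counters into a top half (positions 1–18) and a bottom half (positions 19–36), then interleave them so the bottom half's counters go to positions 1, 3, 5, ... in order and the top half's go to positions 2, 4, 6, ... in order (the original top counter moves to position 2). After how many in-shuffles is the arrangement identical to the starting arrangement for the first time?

The in-shuffle permutes the 36 positions with cycle lengths [36].
Every counter is home exactly when every cycle has completed a whole number of laps, i.e. after lcm(36) = 36 in-shuffles.

36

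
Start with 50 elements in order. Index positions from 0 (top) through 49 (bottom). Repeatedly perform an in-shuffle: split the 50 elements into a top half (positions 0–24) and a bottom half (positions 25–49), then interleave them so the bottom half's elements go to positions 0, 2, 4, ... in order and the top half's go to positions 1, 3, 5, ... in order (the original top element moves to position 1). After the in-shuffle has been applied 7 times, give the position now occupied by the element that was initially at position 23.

11

Track the element's position through each in-shuffle:
23 → 47 → 44 → 38 → 26 → 2 → 5 → 11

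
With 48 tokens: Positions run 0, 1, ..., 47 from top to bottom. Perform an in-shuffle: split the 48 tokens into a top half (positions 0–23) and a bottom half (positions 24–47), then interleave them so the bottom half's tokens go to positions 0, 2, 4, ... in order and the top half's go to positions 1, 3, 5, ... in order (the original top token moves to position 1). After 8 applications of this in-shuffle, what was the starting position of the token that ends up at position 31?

42

Work backwards from position 31, undoing one in-shuffle at a time:
31 ← 15 ← 7 ← 3 ← 1 ← 0 ← 24 ← 36 ← 42
So the token now at position 31 started at position 42.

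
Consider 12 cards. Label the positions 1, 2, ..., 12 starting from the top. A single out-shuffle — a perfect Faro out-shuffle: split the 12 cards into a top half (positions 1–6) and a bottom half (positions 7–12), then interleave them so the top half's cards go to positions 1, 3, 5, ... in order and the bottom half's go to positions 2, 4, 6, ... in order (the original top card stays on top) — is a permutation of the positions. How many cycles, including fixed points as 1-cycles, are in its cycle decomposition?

Trace each unvisited position around until it returns:
(1) (2 3 5 9 6 11 10 8 4 7) (12)
3 cycles in total.

3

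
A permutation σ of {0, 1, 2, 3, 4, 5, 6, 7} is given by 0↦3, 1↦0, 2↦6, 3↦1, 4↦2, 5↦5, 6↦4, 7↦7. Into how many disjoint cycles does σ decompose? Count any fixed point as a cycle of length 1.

4

Cycle decomposition: (0 3 1) (2 6 4) (5) (7).
4 cycles.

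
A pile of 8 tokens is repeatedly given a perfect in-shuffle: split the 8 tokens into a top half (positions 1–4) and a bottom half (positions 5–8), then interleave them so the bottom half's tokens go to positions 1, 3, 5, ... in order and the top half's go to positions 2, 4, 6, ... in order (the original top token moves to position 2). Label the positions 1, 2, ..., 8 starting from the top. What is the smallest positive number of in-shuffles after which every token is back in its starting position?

The in-shuffle permutes the 8 positions with cycle lengths [2, 6].
Every token is home exactly when every cycle has completed a whole number of laps, i.e. after lcm(2, 6) = 6 in-shuffles.

6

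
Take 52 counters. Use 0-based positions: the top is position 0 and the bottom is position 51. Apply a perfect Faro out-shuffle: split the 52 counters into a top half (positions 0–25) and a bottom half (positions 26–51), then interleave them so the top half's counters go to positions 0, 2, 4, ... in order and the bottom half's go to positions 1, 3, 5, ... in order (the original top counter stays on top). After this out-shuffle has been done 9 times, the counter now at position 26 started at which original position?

13

Work backwards from position 26, undoing one out-shuffle at a time:
26 ← 13 ← 32 ← 16 ← 8 ← 4 ← 2 ← 1 ← 26 ← 13
So the counter now at position 26 started at position 13.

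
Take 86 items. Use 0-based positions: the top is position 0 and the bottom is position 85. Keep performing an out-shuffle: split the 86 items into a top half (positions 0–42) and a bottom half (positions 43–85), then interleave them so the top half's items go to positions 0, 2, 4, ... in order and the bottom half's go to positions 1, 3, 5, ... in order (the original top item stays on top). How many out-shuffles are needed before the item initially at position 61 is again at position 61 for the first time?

8

Follow position 61 under repeated out-shuffles:
61 → 37 → 74 → 63 → 41 → 82 → 79 → 73 → 61
It first returns after 8 out-shuffles.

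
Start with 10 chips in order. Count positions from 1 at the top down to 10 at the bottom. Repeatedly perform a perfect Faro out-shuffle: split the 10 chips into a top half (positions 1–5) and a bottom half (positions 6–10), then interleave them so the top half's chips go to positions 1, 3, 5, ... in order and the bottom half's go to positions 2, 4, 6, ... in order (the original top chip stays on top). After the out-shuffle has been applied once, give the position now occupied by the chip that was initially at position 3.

5

Track the chip's position through each out-shuffle:
3 → 5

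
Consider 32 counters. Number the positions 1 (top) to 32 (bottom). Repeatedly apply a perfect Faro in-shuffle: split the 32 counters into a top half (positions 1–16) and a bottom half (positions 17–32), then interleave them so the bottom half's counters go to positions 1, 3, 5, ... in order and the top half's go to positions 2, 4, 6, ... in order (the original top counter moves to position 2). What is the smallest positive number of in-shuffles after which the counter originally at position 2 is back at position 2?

10

Follow position 2 under repeated in-shuffles:
2 → 4 → 8 → 16 → 32 → 31 → 29 → 25 → 17 → 1 → 2
It first returns after 10 in-shuffles.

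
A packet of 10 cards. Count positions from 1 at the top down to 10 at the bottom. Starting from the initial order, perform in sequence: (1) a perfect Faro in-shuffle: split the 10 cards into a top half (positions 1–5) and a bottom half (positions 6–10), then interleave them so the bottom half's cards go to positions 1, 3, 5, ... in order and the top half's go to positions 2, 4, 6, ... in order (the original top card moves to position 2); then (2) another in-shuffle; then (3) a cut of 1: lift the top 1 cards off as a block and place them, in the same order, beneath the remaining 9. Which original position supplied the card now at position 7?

2

Undo the operations in reverse order, starting from position 7:
  undo op 3 (cut 1): 7 ← 8
  undo op 2 (in-shuffle, from top half): 8 ← 4
  undo op 1 (in-shuffle, from top half): 4 ← 2
So the card at position 7 came from original position 2.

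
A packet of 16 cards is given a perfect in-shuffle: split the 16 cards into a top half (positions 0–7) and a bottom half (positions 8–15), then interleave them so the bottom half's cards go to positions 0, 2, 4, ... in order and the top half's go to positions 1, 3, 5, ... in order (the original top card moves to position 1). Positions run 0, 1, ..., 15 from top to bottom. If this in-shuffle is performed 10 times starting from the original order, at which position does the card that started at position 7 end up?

14

Track the card's position through each in-shuffle:
7 → 15 → 14 → 12 → 8 → 0 → 1 → 3 → 7 → 15 → 14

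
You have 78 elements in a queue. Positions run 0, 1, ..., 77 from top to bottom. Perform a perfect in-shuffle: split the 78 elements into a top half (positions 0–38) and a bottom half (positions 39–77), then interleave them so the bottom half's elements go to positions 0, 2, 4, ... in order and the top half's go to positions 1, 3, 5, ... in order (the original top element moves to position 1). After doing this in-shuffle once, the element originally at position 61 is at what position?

Track the element's position through each in-shuffle:
61 → 44

44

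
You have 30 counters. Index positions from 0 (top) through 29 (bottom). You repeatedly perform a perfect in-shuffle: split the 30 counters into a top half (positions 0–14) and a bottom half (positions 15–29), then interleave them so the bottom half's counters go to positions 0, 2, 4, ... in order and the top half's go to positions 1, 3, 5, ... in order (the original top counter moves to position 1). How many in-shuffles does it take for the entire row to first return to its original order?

The in-shuffle permutes the 30 positions with cycle lengths [5, 5, 5, 5, 5, 5].
Every counter is home exactly when every cycle has completed a whole number of laps, i.e. after lcm(5) = 5 in-shuffles.

5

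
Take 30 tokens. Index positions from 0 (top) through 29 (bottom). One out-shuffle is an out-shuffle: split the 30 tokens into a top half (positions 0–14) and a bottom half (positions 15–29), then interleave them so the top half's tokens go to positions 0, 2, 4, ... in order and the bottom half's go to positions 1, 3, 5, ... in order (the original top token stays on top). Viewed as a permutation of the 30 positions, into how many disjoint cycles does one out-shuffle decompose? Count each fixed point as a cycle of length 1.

Trace each unvisited position around until it returns:
(0) (1 2 4 8 16 3 ... len 28) (29)
3 cycles in total.

3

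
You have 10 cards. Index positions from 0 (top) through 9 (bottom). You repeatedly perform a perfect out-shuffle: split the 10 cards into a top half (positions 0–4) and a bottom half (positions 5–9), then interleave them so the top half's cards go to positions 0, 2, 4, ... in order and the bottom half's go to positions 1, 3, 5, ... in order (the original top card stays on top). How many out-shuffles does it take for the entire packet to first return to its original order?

6

The out-shuffle permutes the 10 positions with cycle lengths [1, 1, 2, 6].
Every card is home exactly when every cycle has completed a whole number of laps, i.e. after lcm(1, 2, 6) = 6 out-shuffles.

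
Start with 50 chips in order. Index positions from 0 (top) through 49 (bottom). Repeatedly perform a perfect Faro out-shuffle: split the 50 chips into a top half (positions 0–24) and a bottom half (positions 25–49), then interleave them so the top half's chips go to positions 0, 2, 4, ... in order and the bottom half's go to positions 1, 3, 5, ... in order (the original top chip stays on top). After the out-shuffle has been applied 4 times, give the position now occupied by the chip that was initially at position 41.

19

Track the chip's position through each out-shuffle:
41 → 33 → 17 → 34 → 19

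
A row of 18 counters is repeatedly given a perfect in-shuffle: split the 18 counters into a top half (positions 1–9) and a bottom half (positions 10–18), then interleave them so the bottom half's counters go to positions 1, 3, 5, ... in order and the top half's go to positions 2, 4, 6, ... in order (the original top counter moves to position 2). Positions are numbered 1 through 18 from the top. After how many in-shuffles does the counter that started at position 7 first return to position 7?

18

Follow position 7 under repeated in-shuffles:
7 → 14 → 9 → 18 → 17 → 15 → 11 → 3 → 6 → 12 → 5 → 10 → 1 → 2 → 4 → 8 → 16 → 13 → 7
It first returns after 18 in-shuffles.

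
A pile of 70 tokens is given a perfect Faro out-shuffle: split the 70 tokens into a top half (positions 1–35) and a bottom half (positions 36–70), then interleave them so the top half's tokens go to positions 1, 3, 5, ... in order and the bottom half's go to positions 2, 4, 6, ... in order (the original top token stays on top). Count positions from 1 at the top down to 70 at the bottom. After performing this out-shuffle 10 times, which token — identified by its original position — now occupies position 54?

Work backwards from position 54, undoing one out-shuffle at a time:
54 ← 62 ← 66 ← 68 ← 69 ← 35 ← 18 ← 44 ← 57 ← 29 ← 15
So the token now at position 54 started at position 15.

15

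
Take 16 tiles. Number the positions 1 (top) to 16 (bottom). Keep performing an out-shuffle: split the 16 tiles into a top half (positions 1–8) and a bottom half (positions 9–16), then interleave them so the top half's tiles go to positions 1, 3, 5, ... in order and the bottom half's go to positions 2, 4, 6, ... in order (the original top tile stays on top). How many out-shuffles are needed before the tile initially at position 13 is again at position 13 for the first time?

Follow position 13 under repeated out-shuffles:
13 → 10 → 4 → 7 → 13
It first returns after 4 out-shuffles.

4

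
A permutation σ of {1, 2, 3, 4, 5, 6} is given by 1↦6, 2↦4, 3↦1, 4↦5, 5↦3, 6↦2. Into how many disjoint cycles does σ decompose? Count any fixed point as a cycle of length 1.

1

Cycle decomposition: (1 6 2 4 5 3).
1 cycle.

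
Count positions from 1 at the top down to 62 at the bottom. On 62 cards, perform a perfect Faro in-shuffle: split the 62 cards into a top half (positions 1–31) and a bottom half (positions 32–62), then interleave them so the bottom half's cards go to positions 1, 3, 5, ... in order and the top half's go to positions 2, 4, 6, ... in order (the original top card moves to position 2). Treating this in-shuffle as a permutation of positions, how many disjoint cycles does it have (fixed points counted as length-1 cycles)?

Trace each unvisited position around until it returns:
(1 2 4 8 16 32) (3 6 12 24 48 33) (5 10 20 40 17 34) (7 14 28 56 49 35) (9 18 36) (11 22 44 25 50 37) (13 26 52 41 19 38) (15 30 60 57 51 39) ... plus 4 more
12 cycles in total.

12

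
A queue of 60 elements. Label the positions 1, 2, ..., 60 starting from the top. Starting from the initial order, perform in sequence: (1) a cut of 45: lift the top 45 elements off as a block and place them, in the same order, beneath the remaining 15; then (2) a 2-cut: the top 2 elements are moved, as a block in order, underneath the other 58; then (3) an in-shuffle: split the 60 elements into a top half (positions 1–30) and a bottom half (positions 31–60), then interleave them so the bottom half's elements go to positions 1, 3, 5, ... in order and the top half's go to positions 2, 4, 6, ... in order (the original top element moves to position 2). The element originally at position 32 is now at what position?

Track the element from position 32 forward through each operation:
  after op 1 (cut 45): 32 → 47
  after op 2 (cut 2): 47 → 45
  after op 3 (in-shuffle): 45 → 29

29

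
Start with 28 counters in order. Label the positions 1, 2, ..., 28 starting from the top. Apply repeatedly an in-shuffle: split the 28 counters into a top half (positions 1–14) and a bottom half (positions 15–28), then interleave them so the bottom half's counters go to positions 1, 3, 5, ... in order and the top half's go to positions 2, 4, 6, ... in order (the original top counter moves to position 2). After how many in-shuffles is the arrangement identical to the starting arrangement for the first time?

28

The in-shuffle permutes the 28 positions with cycle lengths [28].
Every counter is home exactly when every cycle has completed a whole number of laps, i.e. after lcm(28) = 28 in-shuffles.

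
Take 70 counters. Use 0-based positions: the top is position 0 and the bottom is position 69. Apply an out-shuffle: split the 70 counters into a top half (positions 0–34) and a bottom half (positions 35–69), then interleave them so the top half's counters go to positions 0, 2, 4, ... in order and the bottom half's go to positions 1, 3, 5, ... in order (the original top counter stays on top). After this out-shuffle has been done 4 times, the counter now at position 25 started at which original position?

49

Work backwards from position 25, undoing one out-shuffle at a time:
25 ← 47 ← 58 ← 29 ← 49
So the counter now at position 25 started at position 49.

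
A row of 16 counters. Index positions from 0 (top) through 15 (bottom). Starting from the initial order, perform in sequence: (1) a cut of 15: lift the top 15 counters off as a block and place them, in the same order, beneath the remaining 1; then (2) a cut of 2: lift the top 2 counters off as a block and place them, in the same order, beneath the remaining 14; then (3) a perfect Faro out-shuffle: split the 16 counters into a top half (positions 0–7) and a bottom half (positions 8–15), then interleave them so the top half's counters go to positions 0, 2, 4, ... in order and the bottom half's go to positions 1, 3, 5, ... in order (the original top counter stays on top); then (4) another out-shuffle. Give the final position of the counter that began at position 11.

10

Track the counter from position 11 forward through each operation:
  after op 1 (cut 15): 11 → 12
  after op 2 (cut 2): 12 → 10
  after op 3 (out-shuffle): 10 → 5
  after op 4 (out-shuffle): 5 → 10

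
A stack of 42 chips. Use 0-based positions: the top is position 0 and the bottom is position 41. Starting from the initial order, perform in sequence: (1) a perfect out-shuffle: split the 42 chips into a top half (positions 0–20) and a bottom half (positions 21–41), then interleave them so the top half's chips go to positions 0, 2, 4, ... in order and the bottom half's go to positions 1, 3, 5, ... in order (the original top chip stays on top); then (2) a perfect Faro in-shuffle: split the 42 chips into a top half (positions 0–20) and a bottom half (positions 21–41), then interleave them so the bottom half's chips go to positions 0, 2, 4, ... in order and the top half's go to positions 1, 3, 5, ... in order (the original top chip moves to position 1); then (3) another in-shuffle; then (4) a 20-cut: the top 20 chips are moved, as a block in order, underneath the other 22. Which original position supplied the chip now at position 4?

Undo the operations in reverse order, starting from position 4:
  undo op 4 (cut 20): 4 ← 24
  undo op 3 (in-shuffle, from bottom half): 24 ← 33
  undo op 2 (in-shuffle, from top half): 33 ← 16
  undo op 1 (out-shuffle, from top half): 16 ← 8
So the chip at position 4 came from original position 8.

8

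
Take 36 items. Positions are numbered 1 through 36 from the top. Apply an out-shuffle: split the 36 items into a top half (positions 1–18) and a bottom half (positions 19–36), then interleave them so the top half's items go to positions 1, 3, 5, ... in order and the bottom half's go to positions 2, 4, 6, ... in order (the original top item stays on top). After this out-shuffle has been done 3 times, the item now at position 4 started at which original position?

Work backwards from position 4, undoing one out-shuffle at a time:
4 ← 20 ← 28 ← 32
So the item now at position 4 started at position 32.

32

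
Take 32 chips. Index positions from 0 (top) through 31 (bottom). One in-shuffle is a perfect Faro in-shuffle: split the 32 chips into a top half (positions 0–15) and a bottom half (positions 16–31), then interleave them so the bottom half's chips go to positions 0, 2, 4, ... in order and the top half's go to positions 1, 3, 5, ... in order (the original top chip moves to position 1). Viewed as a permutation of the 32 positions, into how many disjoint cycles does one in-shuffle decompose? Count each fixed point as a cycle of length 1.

4

Trace each unvisited position around until it returns:
(0 1 3 7 15 31 30 28 24 16) (2 5 11 23 14 29 26 20 8 17) (4 9 19 6 13 27 22 12 25 18) (10 21)
4 cycles in total.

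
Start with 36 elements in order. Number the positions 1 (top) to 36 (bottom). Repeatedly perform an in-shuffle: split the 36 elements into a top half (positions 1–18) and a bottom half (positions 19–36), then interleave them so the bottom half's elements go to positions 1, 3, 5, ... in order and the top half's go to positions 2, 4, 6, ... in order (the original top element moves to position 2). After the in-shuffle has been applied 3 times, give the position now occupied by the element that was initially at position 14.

1

Track the element's position through each in-shuffle:
14 → 28 → 19 → 1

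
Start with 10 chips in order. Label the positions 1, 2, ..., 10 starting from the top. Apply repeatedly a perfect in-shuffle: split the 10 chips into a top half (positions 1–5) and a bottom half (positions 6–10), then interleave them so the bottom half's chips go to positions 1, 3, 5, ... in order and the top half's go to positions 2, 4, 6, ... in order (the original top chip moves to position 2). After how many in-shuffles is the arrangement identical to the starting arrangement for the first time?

10

The in-shuffle permutes the 10 positions with cycle lengths [10].
Every chip is home exactly when every cycle has completed a whole number of laps, i.e. after lcm(10) = 10 in-shuffles.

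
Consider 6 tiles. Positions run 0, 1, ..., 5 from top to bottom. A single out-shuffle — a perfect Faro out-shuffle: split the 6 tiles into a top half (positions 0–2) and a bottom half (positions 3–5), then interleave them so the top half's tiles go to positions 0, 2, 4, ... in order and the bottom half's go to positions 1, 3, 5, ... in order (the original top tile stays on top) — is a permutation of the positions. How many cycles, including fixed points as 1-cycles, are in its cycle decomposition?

3

Trace each unvisited position around until it returns:
(0) (1 2 4 3) (5)
3 cycles in total.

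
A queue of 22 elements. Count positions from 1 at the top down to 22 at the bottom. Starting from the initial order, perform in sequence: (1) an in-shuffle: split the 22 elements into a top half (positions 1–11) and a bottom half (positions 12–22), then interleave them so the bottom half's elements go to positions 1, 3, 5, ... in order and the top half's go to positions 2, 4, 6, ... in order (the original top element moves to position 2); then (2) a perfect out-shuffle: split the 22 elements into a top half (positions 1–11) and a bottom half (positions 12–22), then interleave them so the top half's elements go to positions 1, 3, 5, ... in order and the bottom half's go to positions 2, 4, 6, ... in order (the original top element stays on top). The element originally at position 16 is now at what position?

17

Track the element from position 16 forward through each operation:
  after op 1 (in-shuffle): 16 → 9
  after op 2 (out-shuffle): 9 → 17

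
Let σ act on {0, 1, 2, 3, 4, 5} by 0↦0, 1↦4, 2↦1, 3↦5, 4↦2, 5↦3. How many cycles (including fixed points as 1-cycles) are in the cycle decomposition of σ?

3

Cycle decomposition: (0) (1 4 2) (3 5).
3 cycles.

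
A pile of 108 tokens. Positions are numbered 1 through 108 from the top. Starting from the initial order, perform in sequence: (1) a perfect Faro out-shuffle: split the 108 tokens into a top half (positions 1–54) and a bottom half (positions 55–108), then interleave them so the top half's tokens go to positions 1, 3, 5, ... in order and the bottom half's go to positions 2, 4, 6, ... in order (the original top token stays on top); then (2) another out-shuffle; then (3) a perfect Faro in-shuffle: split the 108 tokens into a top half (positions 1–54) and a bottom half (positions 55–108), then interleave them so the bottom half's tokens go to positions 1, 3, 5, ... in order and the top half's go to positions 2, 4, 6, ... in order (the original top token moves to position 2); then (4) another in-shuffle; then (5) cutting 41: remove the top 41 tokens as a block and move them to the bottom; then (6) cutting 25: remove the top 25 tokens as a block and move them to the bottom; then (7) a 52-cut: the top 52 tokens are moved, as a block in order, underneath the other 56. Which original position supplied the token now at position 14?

Undo the operations in reverse order, starting from position 14:
  undo op 7 (cut 52): 14 ← 66
  undo op 6 (cut 25): 66 ← 91
  undo op 5 (cut 41): 91 ← 24
  undo op 4 (in-shuffle, from top half): 24 ← 12
  undo op 3 (in-shuffle, from top half): 12 ← 6
  undo op 2 (out-shuffle, from bottom half): 6 ← 57
  undo op 1 (out-shuffle, from top half): 57 ← 29
So the token at position 14 came from original position 29.

29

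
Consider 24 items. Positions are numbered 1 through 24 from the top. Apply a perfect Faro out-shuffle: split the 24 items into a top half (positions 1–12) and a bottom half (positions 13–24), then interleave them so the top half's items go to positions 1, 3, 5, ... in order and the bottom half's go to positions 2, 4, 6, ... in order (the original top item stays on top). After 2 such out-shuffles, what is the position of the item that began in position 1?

1

Position 1 is a fixed point of every out-shuffle, so the item never moves.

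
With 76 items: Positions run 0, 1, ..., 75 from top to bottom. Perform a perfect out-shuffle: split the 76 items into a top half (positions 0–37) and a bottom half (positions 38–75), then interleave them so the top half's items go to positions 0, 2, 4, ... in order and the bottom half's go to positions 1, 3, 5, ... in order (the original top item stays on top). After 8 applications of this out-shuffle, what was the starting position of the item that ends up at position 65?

Work backwards from position 65, undoing one out-shuffle at a time:
65 ← 70 ← 35 ← 55 ← 65 ← 70 ← 35 ← 55 ← 65
So the item now at position 65 started at position 65.

65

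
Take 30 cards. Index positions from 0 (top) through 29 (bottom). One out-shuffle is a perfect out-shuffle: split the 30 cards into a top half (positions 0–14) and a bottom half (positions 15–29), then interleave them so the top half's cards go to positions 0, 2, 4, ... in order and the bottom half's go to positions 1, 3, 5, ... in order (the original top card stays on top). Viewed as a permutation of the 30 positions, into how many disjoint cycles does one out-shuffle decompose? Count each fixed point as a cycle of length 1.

Trace each unvisited position around until it returns:
(0) (1 2 4 8 16 3 ... len 28) (29)
3 cycles in total.

3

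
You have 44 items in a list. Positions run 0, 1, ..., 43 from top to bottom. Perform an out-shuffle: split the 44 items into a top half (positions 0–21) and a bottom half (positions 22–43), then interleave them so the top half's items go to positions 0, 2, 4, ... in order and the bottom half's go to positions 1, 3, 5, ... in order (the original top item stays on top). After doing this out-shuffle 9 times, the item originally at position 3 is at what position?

31

Track the item's position through each out-shuffle:
3 → 6 → 12 → 24 → 5 → 10 → 20 → 40 → 37 → 31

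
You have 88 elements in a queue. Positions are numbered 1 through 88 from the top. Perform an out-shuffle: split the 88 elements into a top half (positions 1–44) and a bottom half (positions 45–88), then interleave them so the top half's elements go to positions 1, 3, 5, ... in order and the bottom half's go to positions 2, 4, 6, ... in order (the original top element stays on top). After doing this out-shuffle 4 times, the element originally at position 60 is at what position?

75

Track the element's position through each out-shuffle:
60 → 32 → 63 → 38 → 75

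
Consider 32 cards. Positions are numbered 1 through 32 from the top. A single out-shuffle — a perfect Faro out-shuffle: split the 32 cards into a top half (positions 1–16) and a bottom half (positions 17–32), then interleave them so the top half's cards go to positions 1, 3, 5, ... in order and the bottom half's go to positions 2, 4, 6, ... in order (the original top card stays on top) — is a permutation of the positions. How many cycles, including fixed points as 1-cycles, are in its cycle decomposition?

Trace each unvisited position around until it returns:
(1) (2 3 5 9 17) (4 7 13 25 18) (6 11 21 10 19) (8 15 29 26 20) (12 23 14 27 22) (16 31 30 28 24) (32)
8 cycles in total.

8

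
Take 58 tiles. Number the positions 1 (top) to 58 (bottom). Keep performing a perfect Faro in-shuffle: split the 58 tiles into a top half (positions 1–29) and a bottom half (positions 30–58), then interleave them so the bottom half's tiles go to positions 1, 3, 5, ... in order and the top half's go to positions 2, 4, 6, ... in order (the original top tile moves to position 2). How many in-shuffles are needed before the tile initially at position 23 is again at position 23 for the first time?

58

Follow position 23 under repeated in-shuffles:
23 → 46 → 33 → 7 → 14 → 28 → 56 → 53 → ... → 23 (length 58)
It first returns after 58 in-shuffles.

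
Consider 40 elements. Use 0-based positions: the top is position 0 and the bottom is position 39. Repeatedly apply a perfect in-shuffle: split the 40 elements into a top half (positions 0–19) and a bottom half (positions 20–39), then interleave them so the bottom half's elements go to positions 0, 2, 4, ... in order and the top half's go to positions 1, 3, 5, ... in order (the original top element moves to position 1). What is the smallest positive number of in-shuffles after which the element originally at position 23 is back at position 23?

Follow position 23 under repeated in-shuffles:
23 → 6 → 13 → 27 → 14 → 29 → 18 → 37 → 34 → 28 → 16 → 33 → 26 → 12 → 25 → 10 → 21 → 2 → 5 → 11 → 23
It first returns after 20 in-shuffles.

20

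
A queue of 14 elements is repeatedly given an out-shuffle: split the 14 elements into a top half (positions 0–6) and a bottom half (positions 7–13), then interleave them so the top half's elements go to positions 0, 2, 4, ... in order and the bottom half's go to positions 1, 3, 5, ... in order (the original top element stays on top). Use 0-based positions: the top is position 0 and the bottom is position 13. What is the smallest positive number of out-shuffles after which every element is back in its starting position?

12

The out-shuffle permutes the 14 positions with cycle lengths [1, 1, 12].
Every element is home exactly when every cycle has completed a whole number of laps, i.e. after lcm(1, 12) = 12 out-shuffles.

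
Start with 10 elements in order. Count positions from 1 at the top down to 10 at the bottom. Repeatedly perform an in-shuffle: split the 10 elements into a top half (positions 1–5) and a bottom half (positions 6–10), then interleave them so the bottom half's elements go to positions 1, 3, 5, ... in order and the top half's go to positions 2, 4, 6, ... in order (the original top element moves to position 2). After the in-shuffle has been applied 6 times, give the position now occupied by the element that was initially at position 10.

2

Track the element's position through each in-shuffle:
10 → 9 → 7 → 3 → 6 → 1 → 2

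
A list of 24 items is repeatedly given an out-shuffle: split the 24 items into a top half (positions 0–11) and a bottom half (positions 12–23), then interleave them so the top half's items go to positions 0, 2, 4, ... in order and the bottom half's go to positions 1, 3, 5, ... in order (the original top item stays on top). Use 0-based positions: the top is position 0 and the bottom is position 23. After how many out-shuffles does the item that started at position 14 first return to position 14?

11

Follow position 14 under repeated out-shuffles:
14 → 5 → 10 → 20 → 17 → 11 → 22 → 21 → 19 → 15 → 7 → 14
It first returns after 11 out-shuffles.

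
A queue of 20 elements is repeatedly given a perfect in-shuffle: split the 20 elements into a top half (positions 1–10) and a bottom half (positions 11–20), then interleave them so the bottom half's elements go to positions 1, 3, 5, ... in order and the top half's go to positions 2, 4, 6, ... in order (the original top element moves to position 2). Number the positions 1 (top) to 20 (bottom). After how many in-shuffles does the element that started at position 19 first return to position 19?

Follow position 19 under repeated in-shuffles:
19 → 17 → 13 → 5 → 10 → 20 → 19
It first returns after 6 in-shuffles.

6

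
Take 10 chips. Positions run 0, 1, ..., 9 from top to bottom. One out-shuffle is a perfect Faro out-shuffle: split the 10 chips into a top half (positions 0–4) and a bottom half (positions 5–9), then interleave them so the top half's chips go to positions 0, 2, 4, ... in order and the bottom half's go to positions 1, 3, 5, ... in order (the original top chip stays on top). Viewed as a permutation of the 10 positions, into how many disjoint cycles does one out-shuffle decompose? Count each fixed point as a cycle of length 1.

Trace each unvisited position around until it returns:
(0) (1 2 4 8 7 5) (3 6) (9)
4 cycles in total.

4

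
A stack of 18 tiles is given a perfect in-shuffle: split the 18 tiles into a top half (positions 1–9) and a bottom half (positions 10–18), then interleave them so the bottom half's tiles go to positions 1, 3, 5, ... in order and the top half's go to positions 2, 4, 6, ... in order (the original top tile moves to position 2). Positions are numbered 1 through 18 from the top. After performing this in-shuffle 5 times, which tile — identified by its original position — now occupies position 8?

Work backwards from position 8, undoing one in-shuffle at a time:
8 ← 4 ← 2 ← 1 ← 10 ← 5
So the tile now at position 8 started at position 5.

5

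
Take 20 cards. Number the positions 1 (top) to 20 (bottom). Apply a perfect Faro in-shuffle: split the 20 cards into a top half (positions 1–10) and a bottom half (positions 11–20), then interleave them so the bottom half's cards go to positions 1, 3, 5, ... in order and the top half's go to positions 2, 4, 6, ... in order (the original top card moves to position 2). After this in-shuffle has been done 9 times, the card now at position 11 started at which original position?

4

Work backwards from position 11, undoing one in-shuffle at a time:
11 ← 16 ← 8 ← 4 ← 2 ← 1 ← 11 ← 16 ← 8 ← 4
So the card now at position 11 started at position 4.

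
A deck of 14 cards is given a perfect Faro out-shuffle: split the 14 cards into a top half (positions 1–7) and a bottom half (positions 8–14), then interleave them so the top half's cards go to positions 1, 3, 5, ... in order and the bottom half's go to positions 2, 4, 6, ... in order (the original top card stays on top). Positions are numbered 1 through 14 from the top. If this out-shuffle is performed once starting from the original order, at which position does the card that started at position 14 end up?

Position 14 is a fixed point of every out-shuffle, so the card never moves.

14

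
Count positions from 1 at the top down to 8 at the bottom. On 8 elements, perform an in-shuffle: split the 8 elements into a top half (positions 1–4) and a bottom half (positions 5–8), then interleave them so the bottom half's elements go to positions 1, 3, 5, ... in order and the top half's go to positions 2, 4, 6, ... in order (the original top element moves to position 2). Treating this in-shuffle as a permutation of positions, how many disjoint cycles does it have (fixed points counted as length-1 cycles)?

Trace each unvisited position around until it returns:
(1 2 4 8 7 5) (3 6)
2 cycles in total.

2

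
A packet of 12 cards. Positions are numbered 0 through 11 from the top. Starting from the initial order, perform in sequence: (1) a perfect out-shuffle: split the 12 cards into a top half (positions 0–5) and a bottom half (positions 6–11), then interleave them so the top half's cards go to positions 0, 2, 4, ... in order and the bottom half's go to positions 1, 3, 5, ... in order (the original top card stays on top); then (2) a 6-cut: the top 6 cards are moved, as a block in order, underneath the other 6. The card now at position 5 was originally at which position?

Undo the operations in reverse order, starting from position 5:
  undo op 2 (cut 6): 5 ← 11
  undo op 1 (out-shuffle, from bottom half): 11 ← 11
So the card at position 5 came from original position 11.

11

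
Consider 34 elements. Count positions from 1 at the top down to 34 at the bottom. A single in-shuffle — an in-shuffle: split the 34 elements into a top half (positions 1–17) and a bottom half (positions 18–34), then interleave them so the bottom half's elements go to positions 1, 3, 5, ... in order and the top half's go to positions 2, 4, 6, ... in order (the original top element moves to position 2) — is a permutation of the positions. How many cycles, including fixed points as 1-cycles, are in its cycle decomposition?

Trace each unvisited position around until it returns:
(1 2 4 8 16 32 ... len 12) (3 6 12 24 13 26 ... len 12) (5 10 20) (7 14 28 21) (15 30 25)
5 cycles in total.

5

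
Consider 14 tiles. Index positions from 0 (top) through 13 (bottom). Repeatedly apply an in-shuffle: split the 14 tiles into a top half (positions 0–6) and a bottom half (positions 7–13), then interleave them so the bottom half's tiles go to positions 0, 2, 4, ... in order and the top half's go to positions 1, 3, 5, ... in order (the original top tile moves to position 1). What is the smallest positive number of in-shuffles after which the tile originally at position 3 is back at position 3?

Follow position 3 under repeated in-shuffles:
3 → 7 → 0 → 1 → 3
It first returns after 4 in-shuffles.

4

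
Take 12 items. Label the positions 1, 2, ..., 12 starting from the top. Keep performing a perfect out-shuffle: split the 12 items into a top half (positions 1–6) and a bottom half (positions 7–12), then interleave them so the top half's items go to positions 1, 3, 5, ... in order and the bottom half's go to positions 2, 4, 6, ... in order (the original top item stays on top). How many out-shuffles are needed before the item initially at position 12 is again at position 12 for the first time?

1

Position 12 is fixed by the out-shuffle; it is already back after 1 application.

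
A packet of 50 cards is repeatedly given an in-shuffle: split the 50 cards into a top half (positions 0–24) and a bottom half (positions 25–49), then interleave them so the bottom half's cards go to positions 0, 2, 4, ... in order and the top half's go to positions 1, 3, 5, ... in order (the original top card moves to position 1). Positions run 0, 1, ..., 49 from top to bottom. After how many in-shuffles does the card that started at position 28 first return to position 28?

Follow position 28 under repeated in-shuffles:
28 → 6 → 13 → 27 → 4 → 9 → 19 → 39 → 28
It first returns after 8 in-shuffles.

8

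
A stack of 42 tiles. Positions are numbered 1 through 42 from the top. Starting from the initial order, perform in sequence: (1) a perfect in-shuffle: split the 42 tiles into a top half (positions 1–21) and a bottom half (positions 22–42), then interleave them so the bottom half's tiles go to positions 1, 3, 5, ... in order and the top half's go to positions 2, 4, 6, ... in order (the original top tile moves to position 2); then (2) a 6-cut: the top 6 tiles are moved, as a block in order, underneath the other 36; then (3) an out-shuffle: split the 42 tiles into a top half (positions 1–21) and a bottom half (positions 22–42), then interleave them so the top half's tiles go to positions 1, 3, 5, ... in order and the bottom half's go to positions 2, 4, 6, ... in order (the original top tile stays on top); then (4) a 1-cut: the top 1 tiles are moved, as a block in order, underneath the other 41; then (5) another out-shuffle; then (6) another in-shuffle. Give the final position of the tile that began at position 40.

31

Track the tile from position 40 forward through each operation:
  after op 1 (in-shuffle): 40 → 37
  after op 2 (cut 6): 37 → 31
  after op 3 (out-shuffle): 31 → 20
  after op 4 (cut 1): 20 → 19
  after op 5 (out-shuffle): 19 → 37
  after op 6 (in-shuffle): 37 → 31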